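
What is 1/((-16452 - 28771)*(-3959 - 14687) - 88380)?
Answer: 1/843139678 ≈ 1.1860e-9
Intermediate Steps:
1/((-16452 - 28771)*(-3959 - 14687) - 88380) = 1/(-45223*(-18646) - 88380) = 1/(843228058 - 88380) = 1/843139678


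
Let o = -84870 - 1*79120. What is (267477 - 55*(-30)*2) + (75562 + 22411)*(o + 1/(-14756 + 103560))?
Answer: -1426753613766399/88804 ≈ -1.6066e+10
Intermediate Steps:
o = -163990 (o = -84870 - 79120 = -163990)
(267477 - 55*(-30)*2) + (75562 + 22411)*(o + 1/(-14756 + 103560)) = (267477 - 55*(-30)*2) + (75562 + 22411)*(-163990 + 1/(-14756 + 103560)) = (267477 + 1650*2) + 97973*(-163990 + 1/88804) = (267477 + 3300) + 97973*(-163990 + 1/88804) = 270777 + 97973*(-14562967959/88804) = 270777 - 1426777659847107/88804 = -1426753613766399/88804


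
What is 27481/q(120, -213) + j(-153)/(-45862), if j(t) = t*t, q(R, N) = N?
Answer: -1265319739/9768606 ≈ -129.53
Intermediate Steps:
j(t) = t²
27481/q(120, -213) + j(-153)/(-45862) = 27481/(-213) + (-153)²/(-45862) = 27481*(-1/213) + 23409*(-1/45862) = -27481/213 - 23409/45862 = -1265319739/9768606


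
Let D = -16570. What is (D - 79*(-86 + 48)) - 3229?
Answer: -16797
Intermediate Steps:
(D - 79*(-86 + 48)) - 3229 = (-16570 - 79*(-86 + 48)) - 3229 = (-16570 - 79*(-38)) - 3229 = (-16570 + 3002) - 3229 = -13568 - 3229 = -16797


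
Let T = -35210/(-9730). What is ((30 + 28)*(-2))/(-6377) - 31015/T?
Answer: -27491730697/3207631 ≈ -8570.7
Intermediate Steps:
T = 503/139 (T = -35210*(-1/9730) = 503/139 ≈ 3.6187)
((30 + 28)*(-2))/(-6377) - 31015/T = ((30 + 28)*(-2))/(-6377) - 31015/503/139 = (58*(-2))*(-1/6377) - 31015*139/503 = -116*(-1/6377) - 4311085/503 = 116/6377 - 4311085/503 = -27491730697/3207631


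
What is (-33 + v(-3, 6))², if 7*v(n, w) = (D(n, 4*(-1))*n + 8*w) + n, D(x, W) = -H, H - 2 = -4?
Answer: 36864/49 ≈ 752.33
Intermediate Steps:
H = -2 (H = 2 - 4 = -2)
D(x, W) = 2 (D(x, W) = -1*(-2) = 2)
v(n, w) = 3*n/7 + 8*w/7 (v(n, w) = ((2*n + 8*w) + n)/7 = (3*n + 8*w)/7 = 3*n/7 + 8*w/7)
(-33 + v(-3, 6))² = (-33 + ((3/7)*(-3) + (8/7)*6))² = (-33 + (-9/7 + 48/7))² = (-33 + 39/7)² = (-192/7)² = 36864/49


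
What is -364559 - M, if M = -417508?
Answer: 52949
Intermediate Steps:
-364559 - M = -364559 - 1*(-417508) = -364559 + 417508 = 52949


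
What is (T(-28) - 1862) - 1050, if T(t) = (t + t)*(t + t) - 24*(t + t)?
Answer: 1568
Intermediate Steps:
T(t) = -48*t + 4*t² (T(t) = (2*t)*(2*t) - 48*t = 4*t² - 48*t = -48*t + 4*t²)
(T(-28) - 1862) - 1050 = (4*(-28)*(-12 - 28) - 1862) - 1050 = (4*(-28)*(-40) - 1862) - 1050 = (4480 - 1862) - 1050 = 2618 - 1050 = 1568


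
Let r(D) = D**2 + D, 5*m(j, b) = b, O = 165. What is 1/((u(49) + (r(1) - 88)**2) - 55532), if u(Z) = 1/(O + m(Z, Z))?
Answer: -874/42070859 ≈ -2.0774e-5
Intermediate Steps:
m(j, b) = b/5
r(D) = D + D**2
u(Z) = 1/(165 + Z/5)
1/((u(49) + (r(1) - 88)**2) - 55532) = 1/((5/(825 + 49) + (1*(1 + 1) - 88)**2) - 55532) = 1/((5/874 + (1*2 - 88)**2) - 55532) = 1/((5*(1/874) + (2 - 88)**2) - 55532) = 1/((5/874 + (-86)**2) - 55532) = 1/((5/874 + 7396) - 55532) = 1/(6464109/874 - 55532) = 1/(-42070859/874) = -874/42070859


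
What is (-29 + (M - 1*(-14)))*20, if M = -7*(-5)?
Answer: 400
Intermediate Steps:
M = 35
(-29 + (M - 1*(-14)))*20 = (-29 + (35 - 1*(-14)))*20 = (-29 + (35 + 14))*20 = (-29 + 49)*20 = 20*20 = 400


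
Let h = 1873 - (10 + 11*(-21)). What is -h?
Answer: -2094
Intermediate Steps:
h = 2094 (h = 1873 - (10 - 231) = 1873 - 1*(-221) = 1873 + 221 = 2094)
-h = -1*2094 = -2094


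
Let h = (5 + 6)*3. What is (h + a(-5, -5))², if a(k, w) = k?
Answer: 784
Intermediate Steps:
h = 33 (h = 11*3 = 33)
(h + a(-5, -5))² = (33 - 5)² = 28² = 784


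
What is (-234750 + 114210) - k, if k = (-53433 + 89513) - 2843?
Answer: -153777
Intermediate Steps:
k = 33237 (k = 36080 - 2843 = 33237)
(-234750 + 114210) - k = (-234750 + 114210) - 1*33237 = -120540 - 33237 = -153777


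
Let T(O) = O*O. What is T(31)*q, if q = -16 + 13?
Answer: -2883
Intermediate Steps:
T(O) = O**2
q = -3
T(31)*q = 31**2*(-3) = 961*(-3) = -2883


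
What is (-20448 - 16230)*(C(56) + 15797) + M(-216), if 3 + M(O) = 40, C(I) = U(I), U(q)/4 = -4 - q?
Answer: -570599609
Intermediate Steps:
U(q) = -16 - 4*q (U(q) = 4*(-4 - q) = -16 - 4*q)
C(I) = -16 - 4*I
M(O) = 37 (M(O) = -3 + 40 = 37)
(-20448 - 16230)*(C(56) + 15797) + M(-216) = (-20448 - 16230)*((-16 - 4*56) + 15797) + 37 = -36678*((-16 - 224) + 15797) + 37 = -36678*(-240 + 15797) + 37 = -36678*15557 + 37 = -570599646 + 37 = -570599609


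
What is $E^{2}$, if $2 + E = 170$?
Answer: $28224$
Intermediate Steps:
$E = 168$ ($E = -2 + 170 = 168$)
$E^{2} = 168^{2} = 28224$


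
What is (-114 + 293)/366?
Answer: 179/366 ≈ 0.48907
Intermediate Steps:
(-114 + 293)/366 = 179*(1/366) = 179/366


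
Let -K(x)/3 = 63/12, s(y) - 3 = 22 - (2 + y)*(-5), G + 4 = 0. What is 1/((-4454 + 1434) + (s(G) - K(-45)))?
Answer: -4/11957 ≈ -0.00033453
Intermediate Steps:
G = -4 (G = -4 + 0 = -4)
s(y) = 35 + 5*y (s(y) = 3 + (22 - (2 + y)*(-5)) = 3 + (22 - (-10 - 5*y)) = 3 + (22 + (10 + 5*y)) = 3 + (32 + 5*y) = 35 + 5*y)
K(x) = -63/4 (K(x) = -189/12 = -3*21/4 = -63/4)
1/((-4454 + 1434) + (s(G) - K(-45))) = 1/((-4454 + 1434) + ((35 + 5*(-4)) - 1*(-63/4))) = 1/(-3020 + ((35 - 20) + 63/4)) = 1/(-3020 + (15 + 63/4)) = 1/(-3020 + 123/4) = 1/(-11957/4) = -4/11957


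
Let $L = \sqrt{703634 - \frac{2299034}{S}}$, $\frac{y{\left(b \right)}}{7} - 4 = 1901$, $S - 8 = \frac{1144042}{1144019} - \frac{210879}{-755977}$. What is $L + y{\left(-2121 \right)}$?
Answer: $13335 + \frac{4 \sqrt{1834847894424523793971517292111}}{8024935434239} \approx 14010.0$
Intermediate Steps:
$S = \frac{8024935434239}{864852051563}$ ($S = 8 + \left(\frac{1144042}{1144019} - \frac{210879}{-755977}\right) = 8 + \left(1144042 \cdot \frac{1}{1144019} - - \frac{210879}{755977}\right) = 8 + \left(\frac{1144042}{1144019} + \frac{210879}{755977}\right) = 8 + \frac{1106119021735}{864852051563} = \frac{8024935434239}{864852051563} \approx 9.279$)
$y{\left(b \right)} = 13335$ ($y{\left(b \right)} = 28 + 7 \cdot 1901 = 28 + 13307 = 13335$)
$L = \frac{4 \sqrt{1834847894424523793971517292111}}{8024935434239}$ ($L = \sqrt{703634 - \frac{2299034}{\frac{8024935434239}{864852051563}}} = \sqrt{703634 - \frac{1988324271513090142}{8024935434239}} = \sqrt{\frac{3658293147822234384}{8024935434239}} = \frac{4 \sqrt{1834847894424523793971517292111}}{8024935434239} \approx 675.18$)
$L + y{\left(-2121 \right)} = \frac{4 \sqrt{1834847894424523793971517292111}}{8024935434239} + 13335 = 13335 + \frac{4 \sqrt{1834847894424523793971517292111}}{8024935434239}$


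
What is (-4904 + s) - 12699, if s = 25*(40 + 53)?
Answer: -15278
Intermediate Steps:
s = 2325 (s = 25*93 = 2325)
(-4904 + s) - 12699 = (-4904 + 2325) - 12699 = -2579 - 12699 = -15278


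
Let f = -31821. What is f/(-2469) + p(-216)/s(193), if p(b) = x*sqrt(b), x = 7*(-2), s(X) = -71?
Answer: 10607/823 + 84*I*sqrt(6)/71 ≈ 12.888 + 2.898*I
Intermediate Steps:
x = -14
p(b) = -14*sqrt(b)
f/(-2469) + p(-216)/s(193) = -31821/(-2469) - 84*I*sqrt(6)/(-71) = -31821*(-1/2469) - 84*I*sqrt(6)*(-1/71) = 10607/823 - 84*I*sqrt(6)*(-1/71) = 10607/823 + 84*I*sqrt(6)/71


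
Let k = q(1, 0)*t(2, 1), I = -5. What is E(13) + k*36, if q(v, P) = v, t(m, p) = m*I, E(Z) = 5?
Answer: -355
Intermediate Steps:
t(m, p) = -5*m (t(m, p) = m*(-5) = -5*m)
k = -10 (k = 1*(-5*2) = 1*(-10) = -10)
E(13) + k*36 = 5 - 10*36 = 5 - 360 = -355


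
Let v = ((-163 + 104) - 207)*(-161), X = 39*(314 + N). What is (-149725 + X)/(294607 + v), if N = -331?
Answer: -150388/337433 ≈ -0.44568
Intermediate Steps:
X = -663 (X = 39*(314 - 331) = 39*(-17) = -663)
v = 42826 (v = (-59 - 207)*(-161) = -266*(-161) = 42826)
(-149725 + X)/(294607 + v) = (-149725 - 663)/(294607 + 42826) = -150388/337433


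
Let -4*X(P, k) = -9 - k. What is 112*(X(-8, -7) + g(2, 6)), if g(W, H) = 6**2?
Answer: 4088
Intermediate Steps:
X(P, k) = 9/4 + k/4 (X(P, k) = -(-9 - k)/4 = 9/4 + k/4)
g(W, H) = 36
112*(X(-8, -7) + g(2, 6)) = 112*((9/4 + (1/4)*(-7)) + 36) = 112*((9/4 - 7/4) + 36) = 112*(1/2 + 36) = 112*(73/2) = 4088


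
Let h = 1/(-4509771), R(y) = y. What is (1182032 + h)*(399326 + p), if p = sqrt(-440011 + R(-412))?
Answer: 92551502885157902/196077 + 5330693634671*I*sqrt(440423)/4509771 ≈ 4.7202e+11 + 7.8445e+8*I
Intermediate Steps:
h = -1/4509771 ≈ -2.2174e-7
p = I*sqrt(440423) (p = sqrt(-440011 - 412) = sqrt(-440423) = I*sqrt(440423) ≈ 663.64*I)
(1182032 + h)*(399326 + p) = (1182032 - 1/4509771)*(399326 + I*sqrt(440423)) = 5330693634671*(399326 + I*sqrt(440423))/4509771 = 92551502885157902/196077 + 5330693634671*I*sqrt(440423)/4509771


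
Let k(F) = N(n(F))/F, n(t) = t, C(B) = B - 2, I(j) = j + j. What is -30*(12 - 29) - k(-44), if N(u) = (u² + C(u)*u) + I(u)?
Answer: 598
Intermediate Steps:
I(j) = 2*j
C(B) = -2 + B
N(u) = u² + 2*u + u*(-2 + u) (N(u) = (u² + (-2 + u)*u) + 2*u = (u² + u*(-2 + u)) + 2*u = u² + 2*u + u*(-2 + u))
k(F) = 2*F (k(F) = (2*F²)/F = 2*F)
-30*(12 - 29) - k(-44) = -30*(12 - 29) - 2*(-44) = -30*(-17) - 1*(-88) = 510 + 88 = 598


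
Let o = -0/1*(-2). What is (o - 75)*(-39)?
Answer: 2925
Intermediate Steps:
o = 0 (o = -0*(-2) = -3*0*(-2) = 0*(-2) = 0)
(o - 75)*(-39) = (0 - 75)*(-39) = -75*(-39) = 2925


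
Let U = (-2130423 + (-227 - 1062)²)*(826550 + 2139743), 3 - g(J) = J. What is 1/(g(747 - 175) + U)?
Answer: -1/1390900720855 ≈ -7.1896e-13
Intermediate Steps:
g(J) = 3 - J
U = -1390900720286 (U = (-2130423 + (-1289)²)*2966293 = (-2130423 + 1661521)*2966293 = -468902*2966293 = -1390900720286)
1/(g(747 - 175) + U) = 1/((3 - (747 - 175)) - 1390900720286) = 1/((3 - 1*572) - 1390900720286) = 1/((3 - 572) - 1390900720286) = 1/(-569 - 1390900720286) = 1/(-1390900720855) = -1/1390900720855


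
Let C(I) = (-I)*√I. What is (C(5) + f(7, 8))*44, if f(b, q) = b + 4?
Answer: 484 - 220*√5 ≈ -7.9350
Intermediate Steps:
C(I) = -I^(3/2)
f(b, q) = 4 + b
(C(5) + f(7, 8))*44 = (-5^(3/2) + (4 + 7))*44 = (-5*√5 + 11)*44 = (11 - 5*√5)*44 = 484 - 220*√5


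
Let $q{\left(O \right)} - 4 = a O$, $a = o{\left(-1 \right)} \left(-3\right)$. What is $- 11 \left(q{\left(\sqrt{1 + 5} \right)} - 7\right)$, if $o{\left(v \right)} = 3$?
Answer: $33 + 99 \sqrt{6} \approx 275.5$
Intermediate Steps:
$a = -9$ ($a = 3 \left(-3\right) = -9$)
$q{\left(O \right)} = 4 - 9 O$
$- 11 \left(q{\left(\sqrt{1 + 5} \right)} - 7\right) = - 11 \left(\left(4 - 9 \sqrt{1 + 5}\right) - 7\right) = - 11 \left(\left(4 - 9 \sqrt{6}\right) - 7\right) = - 11 \left(-3 - 9 \sqrt{6}\right) = 33 + 99 \sqrt{6}$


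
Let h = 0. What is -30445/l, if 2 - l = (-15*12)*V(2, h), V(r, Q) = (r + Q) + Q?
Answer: -30445/362 ≈ -84.102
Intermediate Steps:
V(r, Q) = r + 2*Q (V(r, Q) = (Q + r) + Q = r + 2*Q)
l = 362 (l = 2 - (-15*12)*(2 + 2*0) = 2 - (-180)*(2 + 0) = 2 - (-180)*2 = 2 - 1*(-360) = 2 + 360 = 362)
-30445/l = -30445/362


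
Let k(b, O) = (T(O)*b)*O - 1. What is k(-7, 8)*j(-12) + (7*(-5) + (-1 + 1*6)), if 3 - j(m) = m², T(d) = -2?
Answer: -15681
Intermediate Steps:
k(b, O) = -1 - 2*O*b (k(b, O) = (-2*b)*O - 1 = -2*O*b - 1 = -1 - 2*O*b)
j(m) = 3 - m²
k(-7, 8)*j(-12) + (7*(-5) + (-1 + 1*6)) = (-1 - 2*8*(-7))*(3 - 1*(-12)²) + (7*(-5) + (-1 + 1*6)) = (-1 + 112)*(3 - 1*144) + (-35 + (-1 + 6)) = 111*(3 - 144) + (-35 + 5) = 111*(-141) - 30 = -15651 - 30 = -15681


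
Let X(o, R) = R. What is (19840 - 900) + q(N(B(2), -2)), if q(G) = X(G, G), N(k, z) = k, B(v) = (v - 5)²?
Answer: 18949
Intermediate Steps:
B(v) = (-5 + v)²
q(G) = G
(19840 - 900) + q(N(B(2), -2)) = (19840 - 900) + (-5 + 2)² = 18940 + (-3)² = 18940 + 9 = 18949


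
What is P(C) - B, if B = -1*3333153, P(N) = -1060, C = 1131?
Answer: 3332093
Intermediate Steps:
B = -3333153
P(C) - B = -1060 - 1*(-3333153) = -1060 + 3333153 = 3332093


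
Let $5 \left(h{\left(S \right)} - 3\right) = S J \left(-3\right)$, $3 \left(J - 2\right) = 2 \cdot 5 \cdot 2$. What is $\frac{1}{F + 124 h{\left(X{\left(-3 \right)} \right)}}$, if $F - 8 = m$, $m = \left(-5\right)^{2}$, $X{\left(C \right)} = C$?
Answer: $\frac{5}{11697} \approx 0.00042746$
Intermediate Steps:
$J = \frac{26}{3}$ ($J = 2 + \frac{2 \cdot 5 \cdot 2}{3} = 2 + \frac{10 \cdot 2}{3} = 2 + \frac{1}{3} \cdot 20 = 2 + \frac{20}{3} = \frac{26}{3} \approx 8.6667$)
$m = 25$
$F = 33$ ($F = 8 + 25 = 33$)
$h{\left(S \right)} = 3 - \frac{26 S}{5}$ ($h{\left(S \right)} = 3 + \frac{S \frac{26}{3} \left(-3\right)}{5} = 3 + \frac{\frac{26 S}{3} \left(-3\right)}{5} = 3 + \frac{\left(-26\right) S}{5} = 3 - \frac{26 S}{5}$)
$\frac{1}{F + 124 h{\left(X{\left(-3 \right)} \right)}} = \frac{1}{33 + 124 \left(3 - - \frac{78}{5}\right)} = \frac{1}{33 + 124 \left(3 + \frac{78}{5}\right)} = \frac{1}{33 + 124 \cdot \frac{93}{5}} = \frac{1}{33 + \frac{11532}{5}} = \frac{1}{\frac{11697}{5}} = \frac{5}{11697}$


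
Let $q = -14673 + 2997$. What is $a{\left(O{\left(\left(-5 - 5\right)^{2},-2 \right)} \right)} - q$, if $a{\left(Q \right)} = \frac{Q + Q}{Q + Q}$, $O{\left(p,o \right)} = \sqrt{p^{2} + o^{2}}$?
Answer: $11677$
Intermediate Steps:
$q = -11676$
$O{\left(p,o \right)} = \sqrt{o^{2} + p^{2}}$
$a{\left(Q \right)} = 1$ ($a{\left(Q \right)} = \frac{2 Q}{2 Q} = 2 Q \frac{1}{2 Q} = 1$)
$a{\left(O{\left(\left(-5 - 5\right)^{2},-2 \right)} \right)} - q = 1 - -11676 = 1 + 11676 = 11677$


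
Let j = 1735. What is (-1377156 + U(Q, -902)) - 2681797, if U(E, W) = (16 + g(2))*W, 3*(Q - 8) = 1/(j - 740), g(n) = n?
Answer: -4075189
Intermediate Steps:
Q = 23881/2985 (Q = 8 + 1/(3*(1735 - 740)) = 8 + (⅓)/995 = 8 + (⅓)*(1/995) = 8 + 1/2985 = 23881/2985 ≈ 8.0003)
U(E, W) = 18*W (U(E, W) = (16 + 2)*W = 18*W)
(-1377156 + U(Q, -902)) - 2681797 = (-1377156 + 18*(-902)) - 2681797 = (-1377156 - 16236) - 2681797 = -1393392 - 2681797 = -4075189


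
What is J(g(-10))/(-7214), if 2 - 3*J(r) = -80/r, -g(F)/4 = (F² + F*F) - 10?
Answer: -6/68533 ≈ -8.7549e-5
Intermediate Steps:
g(F) = 40 - 8*F² (g(F) = -4*((F² + F*F) - 10) = -4*((F² + F²) - 10) = -4*(2*F² - 10) = -4*(-10 + 2*F²) = 40 - 8*F²)
J(r) = ⅔ + 80/(3*r) (J(r) = ⅔ - (-80)/(3*r) = ⅔ + 80/(3*r))
J(g(-10))/(-7214) = (2*(40 + (40 - 8*(-10)²))/(3*(40 - 8*(-10)²)))/(-7214) = (2*(40 + (40 - 8*100))/(3*(40 - 8*100)))*(-1/7214) = (2*(40 + (40 - 800))/(3*(40 - 800)))*(-1/7214) = ((⅔)*(40 - 760)/(-760))*(-1/7214) = ((⅔)*(-1/760)*(-720))*(-1/7214) = (12/19)*(-1/7214) = -6/68533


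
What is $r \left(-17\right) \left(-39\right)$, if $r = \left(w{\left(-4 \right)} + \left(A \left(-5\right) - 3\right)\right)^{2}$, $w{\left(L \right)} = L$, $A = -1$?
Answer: $2652$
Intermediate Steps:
$r = 4$ ($r = \left(-4 - -2\right)^{2} = \left(-4 + \left(5 - 3\right)\right)^{2} = \left(-4 + 2\right)^{2} = \left(-2\right)^{2} = 4$)
$r \left(-17\right) \left(-39\right) = 4 \left(-17\right) \left(-39\right) = \left(-68\right) \left(-39\right) = 2652$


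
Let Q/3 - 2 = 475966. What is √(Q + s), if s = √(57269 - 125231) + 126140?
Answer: √(1554044 + I*√67962) ≈ 1246.6 + 0.1*I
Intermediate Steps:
Q = 1427904 (Q = 6 + 3*475966 = 6 + 1427898 = 1427904)
s = 126140 + I*√67962 (s = √(-67962) + 126140 = I*√67962 + 126140 = 126140 + I*√67962 ≈ 1.2614e+5 + 260.7*I)
√(Q + s) = √(1427904 + (126140 + I*√67962)) = √(1554044 + I*√67962)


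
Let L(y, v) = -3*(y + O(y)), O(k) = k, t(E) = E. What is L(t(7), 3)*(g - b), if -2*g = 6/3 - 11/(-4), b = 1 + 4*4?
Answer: 3255/4 ≈ 813.75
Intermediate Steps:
b = 17 (b = 1 + 16 = 17)
L(y, v) = -6*y (L(y, v) = -3*(y + y) = -6*y)
g = -19/8 (g = -(6/3 - 11/(-4))/2 = -(6*(1/3) - 11*(-1/4))/2 = -(2 + 11/4)/2 = -1/2*19/4 = -19/8 ≈ -2.3750)
L(t(7), 3)*(g - b) = (-6*7)*(-19/8 - 1*17) = -42*(-19/8 - 17) = -42*(-155/8) = 3255/4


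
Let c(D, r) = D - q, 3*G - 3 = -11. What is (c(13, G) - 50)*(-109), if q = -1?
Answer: 3924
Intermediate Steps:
G = -8/3 (G = 1 + (⅓)*(-11) = 1 - 11/3 = -8/3 ≈ -2.6667)
c(D, r) = 1 + D (c(D, r) = D - 1*(-1) = D + 1 = 1 + D)
(c(13, G) - 50)*(-109) = ((1 + 13) - 50)*(-109) = (14 - 50)*(-109) = -36*(-109) = 3924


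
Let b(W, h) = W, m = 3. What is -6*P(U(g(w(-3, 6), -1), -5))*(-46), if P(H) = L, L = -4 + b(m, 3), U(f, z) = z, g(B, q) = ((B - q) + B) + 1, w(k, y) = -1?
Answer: -276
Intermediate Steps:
g(B, q) = 1 - q + 2*B (g(B, q) = (-q + 2*B) + 1 = 1 - q + 2*B)
L = -1 (L = -4 + 3 = -1)
P(H) = -1
-6*P(U(g(w(-3, 6), -1), -5))*(-46) = -6*(-1)*(-46) = 6*(-46) = -276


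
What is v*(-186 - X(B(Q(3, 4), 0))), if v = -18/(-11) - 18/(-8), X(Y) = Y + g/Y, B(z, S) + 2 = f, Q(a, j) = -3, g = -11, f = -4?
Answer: -62187/88 ≈ -706.67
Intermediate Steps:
B(z, S) = -6 (B(z, S) = -2 - 4 = -6)
X(Y) = Y - 11/Y
v = 171/44 (v = -18*(-1/11) - 18*(-⅛) = 18/11 + 9/4 = 171/44 ≈ 3.8864)
v*(-186 - X(B(Q(3, 4), 0))) = 171*(-186 - (-6 - 11/(-6)))/44 = 171*(-186 - (-6 - 11*(-⅙)))/44 = 171*(-186 - (-6 + 11/6))/44 = 171*(-186 - 1*(-25/6))/44 = 171*(-186 + 25/6)/44 = (171/44)*(-1091/6) = -62187/88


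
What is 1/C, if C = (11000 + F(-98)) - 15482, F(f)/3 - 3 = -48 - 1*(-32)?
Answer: -1/4521 ≈ -0.00022119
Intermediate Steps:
F(f) = -39 (F(f) = 9 + 3*(-48 - 1*(-32)) = 9 + 3*(-48 + 32) = 9 + 3*(-16) = 9 - 48 = -39)
C = -4521 (C = (11000 - 39) - 15482 = 10961 - 15482 = -4521)
1/C = 1/(-4521) = -1/4521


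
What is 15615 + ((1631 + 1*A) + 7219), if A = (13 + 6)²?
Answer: 24826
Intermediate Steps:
A = 361 (A = 19² = 361)
15615 + ((1631 + 1*A) + 7219) = 15615 + ((1631 + 1*361) + 7219) = 15615 + ((1631 + 361) + 7219) = 15615 + (1992 + 7219) = 15615 + 9211 = 24826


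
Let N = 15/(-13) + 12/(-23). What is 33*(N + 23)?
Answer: 210408/299 ≈ 703.71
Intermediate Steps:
N = -501/299 (N = 15*(-1/13) + 12*(-1/23) = -15/13 - 12/23 = -501/299 ≈ -1.6756)
33*(N + 23) = 33*(-501/299 + 23) = 33*(6376/299) = 210408/299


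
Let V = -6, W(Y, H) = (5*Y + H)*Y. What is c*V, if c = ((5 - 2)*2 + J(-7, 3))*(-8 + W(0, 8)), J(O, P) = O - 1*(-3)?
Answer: 96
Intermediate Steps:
W(Y, H) = Y*(H + 5*Y) (W(Y, H) = (H + 5*Y)*Y = Y*(H + 5*Y))
J(O, P) = 3 + O (J(O, P) = O + 3 = 3 + O)
c = -16 (c = ((5 - 2)*2 + (3 - 7))*(-8 + 0*(8 + 5*0)) = (3*2 - 4)*(-8 + 0*(8 + 0)) = (6 - 4)*(-8 + 0*8) = 2*(-8 + 0) = 2*(-8) = -16)
c*V = -16*(-6) = 96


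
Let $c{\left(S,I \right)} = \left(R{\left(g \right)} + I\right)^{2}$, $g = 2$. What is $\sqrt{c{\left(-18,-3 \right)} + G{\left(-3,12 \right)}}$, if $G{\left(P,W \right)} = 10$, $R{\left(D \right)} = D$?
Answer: $\sqrt{11} \approx 3.3166$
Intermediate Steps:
$c{\left(S,I \right)} = \left(2 + I\right)^{2}$
$\sqrt{c{\left(-18,-3 \right)} + G{\left(-3,12 \right)}} = \sqrt{\left(2 - 3\right)^{2} + 10} = \sqrt{\left(-1\right)^{2} + 10} = \sqrt{1 + 10} = \sqrt{11}$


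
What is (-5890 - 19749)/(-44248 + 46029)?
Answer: -25639/1781 ≈ -14.396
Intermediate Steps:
(-5890 - 19749)/(-44248 + 46029) = -25639/1781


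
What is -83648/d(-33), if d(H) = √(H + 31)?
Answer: 41824*I*√2 ≈ 59148.0*I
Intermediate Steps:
d(H) = √(31 + H)
-83648/d(-33) = -83648/√(31 - 33) = -83648*(-I*√2/2) = -(-41824)*I*√2 = 41824*I*√2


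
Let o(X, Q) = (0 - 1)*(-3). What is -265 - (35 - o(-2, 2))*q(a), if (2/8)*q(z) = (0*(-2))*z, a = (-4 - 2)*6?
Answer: -265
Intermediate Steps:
a = -36 (a = -6*6 = -36)
o(X, Q) = 3 (o(X, Q) = -1*(-3) = 3)
q(z) = 0 (q(z) = 4*((0*(-2))*z) = 4*(0*z) = 4*0 = 0)
-265 - (35 - o(-2, 2))*q(a) = -265 - (35 - 1*3)*0 = -265 - (35 - 3)*0 = -265 - 32*0 = -265 - 1*0 = -265 + 0 = -265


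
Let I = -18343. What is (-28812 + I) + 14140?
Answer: -33015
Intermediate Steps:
(-28812 + I) + 14140 = (-28812 - 18343) + 14140 = -47155 + 14140 = -33015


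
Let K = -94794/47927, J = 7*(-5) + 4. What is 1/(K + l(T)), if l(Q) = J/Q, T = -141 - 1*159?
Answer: -14378100/26952463 ≈ -0.53346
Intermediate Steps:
J = -31 (J = -35 + 4 = -31)
K = -94794/47927 (K = -94794*1/47927 = -94794/47927 ≈ -1.9779)
T = -300 (T = -141 - 159 = -300)
l(Q) = -31/Q
1/(K + l(T)) = 1/(-94794/47927 - 31/(-300)) = 1/(-94794/47927 - 31*(-1/300)) = 1/(-94794/47927 + 31/300) = 1/(-26952463/14378100) = -14378100/26952463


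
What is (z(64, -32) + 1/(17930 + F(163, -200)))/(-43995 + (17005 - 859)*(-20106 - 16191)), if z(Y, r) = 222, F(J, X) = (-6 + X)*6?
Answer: -3706069/9784275889758 ≈ -3.7878e-7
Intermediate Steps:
F(J, X) = -36 + 6*X
(z(64, -32) + 1/(17930 + F(163, -200)))/(-43995 + (17005 - 859)*(-20106 - 16191)) = (222 + 1/(17930 + (-36 + 6*(-200))))/(-43995 + (17005 - 859)*(-20106 - 16191)) = (222 + 1/(17930 + (-36 - 1200)))/(-43995 + 16146*(-36297)) = (222 + 1/(17930 - 1236))/(-43995 - 586051362) = (222 + 1/16694)/(-586095357) = (222 + 1/16694)*(-1/586095357) = (3706069/16694)*(-1/586095357) = -3706069/9784275889758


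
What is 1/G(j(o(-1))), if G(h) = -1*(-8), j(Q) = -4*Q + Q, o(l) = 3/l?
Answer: ⅛ ≈ 0.12500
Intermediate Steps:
j(Q) = -3*Q
G(h) = 8
1/G(j(o(-1))) = 1/8 = ⅛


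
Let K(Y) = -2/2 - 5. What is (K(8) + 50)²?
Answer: 1936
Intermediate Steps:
K(Y) = -6 (K(Y) = -2*½ - 5 = -1 - 5 = -6)
(K(8) + 50)² = (-6 + 50)² = 44² = 1936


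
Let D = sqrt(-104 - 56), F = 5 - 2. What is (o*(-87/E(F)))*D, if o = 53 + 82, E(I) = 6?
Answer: -7830*I*sqrt(10) ≈ -24761.0*I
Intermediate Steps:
F = 3
D = 4*I*sqrt(10) (D = sqrt(-160) = 4*I*sqrt(10) ≈ 12.649*I)
o = 135
(o*(-87/E(F)))*D = (135*(-87/6))*(4*I*sqrt(10)) = (135*(-87*1/6))*(4*I*sqrt(10)) = (135*(-29/2))*(4*I*sqrt(10)) = -7830*I*sqrt(10)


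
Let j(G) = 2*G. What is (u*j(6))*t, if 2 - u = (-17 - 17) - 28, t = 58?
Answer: 44544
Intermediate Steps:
u = 64 (u = 2 - ((-17 - 17) - 28) = 2 - (-34 - 28) = 2 - 1*(-62) = 2 + 62 = 64)
(u*j(6))*t = (64*(2*6))*58 = (64*12)*58 = 768*58 = 44544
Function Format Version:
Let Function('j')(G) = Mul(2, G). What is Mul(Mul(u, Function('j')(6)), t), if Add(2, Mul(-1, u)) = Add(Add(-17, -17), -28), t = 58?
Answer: 44544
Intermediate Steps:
u = 64 (u = Add(2, Mul(-1, Add(Add(-17, -17), -28))) = Add(2, Mul(-1, Add(-34, -28))) = Add(2, Mul(-1, -62)) = Add(2, 62) = 64)
Mul(Mul(u, Function('j')(6)), t) = Mul(Mul(64, Mul(2, 6)), 58) = Mul(Mul(64, 12), 58) = Mul(768, 58) = 44544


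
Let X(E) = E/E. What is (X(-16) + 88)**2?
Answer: 7921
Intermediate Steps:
X(E) = 1
(X(-16) + 88)**2 = (1 + 88)**2 = 89**2 = 7921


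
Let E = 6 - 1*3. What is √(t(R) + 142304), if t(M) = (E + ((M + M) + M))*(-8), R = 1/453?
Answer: 4*√202757817/151 ≈ 377.20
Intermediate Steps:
R = 1/453 ≈ 0.0022075
E = 3 (E = 6 - 3 = 3)
t(M) = -24 - 24*M (t(M) = (3 + ((M + M) + M))*(-8) = (3 + (2*M + M))*(-8) = (3 + 3*M)*(-8) = -24 - 24*M)
√(t(R) + 142304) = √((-24 - 24*1/453) + 142304) = √((-24 - 8/151) + 142304) = √(-3632/151 + 142304) = √(21484272/151) = 4*√202757817/151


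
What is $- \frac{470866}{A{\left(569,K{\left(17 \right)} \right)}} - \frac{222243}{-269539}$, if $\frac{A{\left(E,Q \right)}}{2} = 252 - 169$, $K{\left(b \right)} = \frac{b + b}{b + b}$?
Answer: $- \frac{63439929218}{22371737} \approx -2835.7$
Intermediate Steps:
$K{\left(b \right)} = 1$ ($K{\left(b \right)} = \frac{2 b}{2 b} = 2 b \frac{1}{2 b} = 1$)
$A{\left(E,Q \right)} = 166$ ($A{\left(E,Q \right)} = 2 \left(252 - 169\right) = 2 \cdot 83 = 166$)
$- \frac{470866}{A{\left(569,K{\left(17 \right)} \right)}} - \frac{222243}{-269539} = - \frac{470866}{166} - \frac{222243}{-269539} = \left(-470866\right) \frac{1}{166} - - \frac{222243}{269539} = - \frac{235433}{83} + \frac{222243}{269539} = - \frac{63439929218}{22371737}$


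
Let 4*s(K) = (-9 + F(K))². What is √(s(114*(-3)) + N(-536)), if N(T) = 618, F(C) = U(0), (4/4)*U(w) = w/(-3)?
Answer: √2553/2 ≈ 25.264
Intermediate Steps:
U(w) = -w/3 (U(w) = w/(-3) = w*(-⅓) = -w/3)
F(C) = 0 (F(C) = -⅓*0 = 0)
s(K) = 81/4 (s(K) = (-9 + 0)²/4 = (¼)*(-9)² = (¼)*81 = 81/4)
√(s(114*(-3)) + N(-536)) = √(81/4 + 618) = √(2553/4) = √2553/2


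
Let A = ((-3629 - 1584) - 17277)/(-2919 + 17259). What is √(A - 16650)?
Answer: I*√34241552466/1434 ≈ 129.04*I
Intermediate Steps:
A = -2249/1434 (A = (-5213 - 17277)/14340 = -22490*1/14340 = -2249/1434 ≈ -1.5683)
√(A - 16650) = √(-2249/1434 - 16650) = √(-23878349/1434) = I*√34241552466/1434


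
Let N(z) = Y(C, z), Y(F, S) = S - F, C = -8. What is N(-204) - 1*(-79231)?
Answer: 79035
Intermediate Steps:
N(z) = 8 + z (N(z) = z - 1*(-8) = z + 8 = 8 + z)
N(-204) - 1*(-79231) = (8 - 204) - 1*(-79231) = -196 + 79231 = 79035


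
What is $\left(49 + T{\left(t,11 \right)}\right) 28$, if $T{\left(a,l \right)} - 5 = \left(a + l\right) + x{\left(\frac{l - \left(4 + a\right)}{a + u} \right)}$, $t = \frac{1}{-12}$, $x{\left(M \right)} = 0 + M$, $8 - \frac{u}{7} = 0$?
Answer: $\frac{3666103}{2013} \approx 1821.2$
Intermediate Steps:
$u = 56$ ($u = 56 - 0 = 56 + 0 = 56$)
$x{\left(M \right)} = M$
$t = - \frac{1}{12} \approx -0.083333$
$T{\left(a,l \right)} = 5 + a + l + \frac{-4 + l - a}{56 + a}$ ($T{\left(a,l \right)} = 5 + \left(\left(a + l\right) + \frac{l - \left(4 + a\right)}{a + 56}\right) = 5 + \left(\left(a + l\right) + \frac{-4 + l - a}{56 + a}\right) = 5 + \left(a + l + \frac{-4 + l - a}{56 + a}\right) = 5 + a + l + \frac{-4 + l - a}{56 + a}$)
$\left(49 + T{\left(t,11 \right)}\right) 28 = \left(49 + \frac{-4 + 11 - - \frac{1}{12} + \left(56 - \frac{1}{12}\right) \left(5 - \frac{1}{12} + 11\right)}{56 - \frac{1}{12}}\right) 28 = \left(49 + \frac{-4 + 11 + \frac{1}{12} + \frac{671}{12} \cdot \frac{191}{12}}{\frac{671}{12}}\right) 28 = \left(49 + \frac{12 \left(-4 + 11 + \frac{1}{12} + \frac{128161}{144}\right)}{671}\right) 28 = \left(49 + \frac{12}{671} \cdot \frac{129181}{144}\right) 28 = \left(49 + \frac{129181}{8052}\right) 28 = \frac{523729}{8052} \cdot 28 = \frac{3666103}{2013}$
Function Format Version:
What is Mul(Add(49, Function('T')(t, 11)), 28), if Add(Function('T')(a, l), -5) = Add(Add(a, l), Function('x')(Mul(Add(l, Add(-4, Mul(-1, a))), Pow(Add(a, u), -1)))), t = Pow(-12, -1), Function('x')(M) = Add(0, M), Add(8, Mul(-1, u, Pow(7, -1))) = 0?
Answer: Rational(3666103, 2013) ≈ 1821.2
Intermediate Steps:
u = 56 (u = Add(56, Mul(-7, 0)) = Add(56, 0) = 56)
Function('x')(M) = M
t = Rational(-1, 12) ≈ -0.083333
Function('T')(a, l) = Add(5, a, l, Mul(Pow(Add(56, a), -1), Add(-4, l, Mul(-1, a)))) (Function('T')(a, l) = Add(5, Add(Add(a, l), Mul(Add(l, Add(-4, Mul(-1, a))), Pow(Add(a, 56), -1)))) = Add(5, Add(Add(a, l), Mul(Add(-4, l, Mul(-1, a)), Pow(Add(56, a), -1)))) = Add(5, Add(Add(a, l), Mul(Pow(Add(56, a), -1), Add(-4, l, Mul(-1, a))))) = Add(5, Add(a, l, Mul(Pow(Add(56, a), -1), Add(-4, l, Mul(-1, a))))) = Add(5, a, l, Mul(Pow(Add(56, a), -1), Add(-4, l, Mul(-1, a)))))
Mul(Add(49, Function('T')(t, 11)), 28) = Mul(Add(49, Mul(Pow(Add(56, Rational(-1, 12)), -1), Add(-4, 11, Mul(-1, Rational(-1, 12)), Mul(Add(56, Rational(-1, 12)), Add(5, Rational(-1, 12), 11))))), 28) = Mul(Add(49, Mul(Pow(Rational(671, 12), -1), Add(-4, 11, Rational(1, 12), Mul(Rational(671, 12), Rational(191, 12))))), 28) = Mul(Add(49, Mul(Rational(12, 671), Add(-4, 11, Rational(1, 12), Rational(128161, 144)))), 28) = Mul(Add(49, Mul(Rational(12, 671), Rational(129181, 144))), 28) = Mul(Add(49, Rational(129181, 8052)), 28) = Mul(Rational(523729, 8052), 28) = Rational(3666103, 2013)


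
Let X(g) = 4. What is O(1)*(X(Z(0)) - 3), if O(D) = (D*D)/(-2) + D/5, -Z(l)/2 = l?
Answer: -3/10 ≈ -0.30000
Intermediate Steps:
Z(l) = -2*l
O(D) = -D**2/2 + D/5 (O(D) = D**2*(-1/2) + D*(1/5) = -D**2/2 + D/5)
O(1)*(X(Z(0)) - 3) = ((1/10)*1*(2 - 5*1))*(4 - 3) = ((1/10)*1*(2 - 5))*1 = ((1/10)*1*(-3))*1 = -3/10*1 = -3/10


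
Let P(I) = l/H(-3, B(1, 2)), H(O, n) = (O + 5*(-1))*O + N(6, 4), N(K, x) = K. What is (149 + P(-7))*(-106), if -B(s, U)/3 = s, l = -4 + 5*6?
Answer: -238288/15 ≈ -15886.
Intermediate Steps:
l = 26 (l = -4 + 30 = 26)
B(s, U) = -3*s
H(O, n) = 6 + O*(-5 + O) (H(O, n) = (O + 5*(-1))*O + 6 = (O - 5)*O + 6 = (-5 + O)*O + 6 = O*(-5 + O) + 6 = 6 + O*(-5 + O))
P(I) = 13/15 (P(I) = 26/(6 + (-3)² - 5*(-3)) = 26/(6 + 9 + 15) = 26/30 = 26*(1/30) = 13/15)
(149 + P(-7))*(-106) = (149 + 13/15)*(-106) = (2248/15)*(-106) = -238288/15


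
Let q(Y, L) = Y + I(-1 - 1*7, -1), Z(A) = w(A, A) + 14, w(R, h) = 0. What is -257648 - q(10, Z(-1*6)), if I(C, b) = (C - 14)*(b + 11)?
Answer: -257438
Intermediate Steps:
I(C, b) = (-14 + C)*(11 + b)
Z(A) = 14 (Z(A) = 0 + 14 = 14)
q(Y, L) = -220 + Y (q(Y, L) = Y + (-154 - 14*(-1) + 11*(-1 - 1*7) + (-1 - 1*7)*(-1)) = Y + (-154 + 14 + 11*(-1 - 7) + (-1 - 7)*(-1)) = Y + (-154 + 14 + 11*(-8) - 8*(-1)) = Y + (-154 + 14 - 88 + 8) = Y - 220 = -220 + Y)
-257648 - q(10, Z(-1*6)) = -257648 - (-220 + 10) = -257648 - 1*(-210) = -257648 + 210 = -257438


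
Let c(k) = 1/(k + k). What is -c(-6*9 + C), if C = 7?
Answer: 1/94 ≈ 0.010638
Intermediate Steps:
c(k) = 1/(2*k)
-c(-6*9 + C) = -1/(2*(-6*9 + 7)) = -1/(2*(-54 + 7)) = -1/(2*(-47)) = -(-1)/(2*47) = -1*(-1/94) = 1/94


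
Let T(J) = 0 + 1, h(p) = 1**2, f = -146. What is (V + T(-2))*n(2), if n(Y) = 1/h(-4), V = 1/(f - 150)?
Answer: 295/296 ≈ 0.99662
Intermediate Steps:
V = -1/296 (V = 1/(-146 - 150) = 1/(-296) = -1/296 ≈ -0.0033784)
h(p) = 1
T(J) = 1
n(Y) = 1 (n(Y) = 1/1 = 1)
(V + T(-2))*n(2) = (-1/296 + 1)*1 = (295/296)*1 = 295/296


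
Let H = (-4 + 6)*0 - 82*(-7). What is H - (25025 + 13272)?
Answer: -37723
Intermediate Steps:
H = 574 (H = 2*0 + 574 = 0 + 574 = 574)
H - (25025 + 13272) = 574 - (25025 + 13272) = 574 - 1*38297 = 574 - 38297 = -37723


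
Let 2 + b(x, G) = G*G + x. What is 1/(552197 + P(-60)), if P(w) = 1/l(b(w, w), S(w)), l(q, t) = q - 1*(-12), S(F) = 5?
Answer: 3550/1960299351 ≈ 1.8109e-6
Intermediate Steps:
b(x, G) = -2 + x + G**2 (b(x, G) = -2 + (G*G + x) = -2 + (G**2 + x) = -2 + (x + G**2) = -2 + x + G**2)
l(q, t) = 12 + q (l(q, t) = q + 12 = 12 + q)
P(w) = 1/(10 + w + w**2) (P(w) = 1/(12 + (-2 + w + w**2)) = 1/(10 + w + w**2))
1/(552197 + P(-60)) = 1/(552197 + 1/(10 - 60 + (-60)**2)) = 1/(552197 + 1/(10 - 60 + 3600)) = 1/(552197 + 1/3550) = 1/(1960299351/3550) = 3550/1960299351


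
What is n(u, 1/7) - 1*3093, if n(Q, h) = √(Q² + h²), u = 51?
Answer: -3093 + 5*√5098/7 ≈ -3042.0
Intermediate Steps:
n(u, 1/7) - 1*3093 = √(51² + (1/7)²) - 1*3093 = √(2601 + (⅐)²) - 3093 = √(2601 + 1/49) - 3093 = √(127450/49) - 3093 = 5*√5098/7 - 3093 = -3093 + 5*√5098/7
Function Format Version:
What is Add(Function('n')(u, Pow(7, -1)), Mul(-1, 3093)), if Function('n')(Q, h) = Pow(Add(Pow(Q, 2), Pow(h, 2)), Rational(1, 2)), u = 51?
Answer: Add(-3093, Mul(Rational(5, 7), Pow(5098, Rational(1, 2)))) ≈ -3042.0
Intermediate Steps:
Add(Function('n')(u, Pow(7, -1)), Mul(-1, 3093)) = Add(Pow(Add(Pow(51, 2), Pow(Pow(7, -1), 2)), Rational(1, 2)), Mul(-1, 3093)) = Add(Pow(Add(2601, Pow(Rational(1, 7), 2)), Rational(1, 2)), -3093) = Add(Pow(Add(2601, Rational(1, 49)), Rational(1, 2)), -3093) = Add(Pow(Rational(127450, 49), Rational(1, 2)), -3093) = Add(Mul(Rational(5, 7), Pow(5098, Rational(1, 2))), -3093) = Add(-3093, Mul(Rational(5, 7), Pow(5098, Rational(1, 2))))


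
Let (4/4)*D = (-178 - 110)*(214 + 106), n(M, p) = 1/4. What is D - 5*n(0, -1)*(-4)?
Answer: -92155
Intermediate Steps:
n(M, p) = ¼
D = -92160 (D = (-178 - 110)*(214 + 106) = -288*320 = -92160)
D - 5*n(0, -1)*(-4) = -92160 - 5*¼*(-4) = -92160 - 5/4*(-4) = -92160 + 5 = -92155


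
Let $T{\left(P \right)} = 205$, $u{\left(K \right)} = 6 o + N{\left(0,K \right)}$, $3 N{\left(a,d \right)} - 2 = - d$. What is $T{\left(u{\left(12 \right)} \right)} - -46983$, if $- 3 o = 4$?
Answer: $47188$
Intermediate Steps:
$N{\left(a,d \right)} = \frac{2}{3} - \frac{d}{3}$ ($N{\left(a,d \right)} = \frac{2}{3} + \frac{\left(-1\right) d}{3} = \frac{2}{3} - \frac{d}{3}$)
$o = - \frac{4}{3}$ ($o = \left(- \frac{1}{3}\right) 4 = - \frac{4}{3} \approx -1.3333$)
$u{\left(K \right)} = - \frac{22}{3} - \frac{K}{3}$ ($u{\left(K \right)} = 6 \left(- \frac{4}{3}\right) - \left(- \frac{2}{3} + \frac{K}{3}\right) = -8 - \left(- \frac{2}{3} + \frac{K}{3}\right) = - \frac{22}{3} - \frac{K}{3}$)
$T{\left(u{\left(12 \right)} \right)} - -46983 = 205 - -46983 = 205 + 46983 = 47188$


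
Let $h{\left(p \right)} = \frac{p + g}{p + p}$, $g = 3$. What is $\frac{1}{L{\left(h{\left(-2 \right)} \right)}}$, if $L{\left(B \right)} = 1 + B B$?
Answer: $\frac{16}{17} \approx 0.94118$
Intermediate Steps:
$h{\left(p \right)} = \frac{3 + p}{2 p}$ ($h{\left(p \right)} = \frac{p + 3}{p + p} = \frac{3 + p}{2 p}$)
$L{\left(B \right)} = 1 + B^{2}$
$\frac{1}{L{\left(h{\left(-2 \right)} \right)}} = \frac{1}{1 + \left(\frac{3 - 2}{2 \left(-2\right)}\right)^{2}} = \frac{1}{1 + \left(\frac{1}{2} \left(- \frac{1}{2}\right) 1\right)^{2}} = \frac{1}{1 + \left(- \frac{1}{4}\right)^{2}} = \frac{1}{1 + \frac{1}{16}} = \frac{1}{\frac{17}{16}} = \frac{16}{17}$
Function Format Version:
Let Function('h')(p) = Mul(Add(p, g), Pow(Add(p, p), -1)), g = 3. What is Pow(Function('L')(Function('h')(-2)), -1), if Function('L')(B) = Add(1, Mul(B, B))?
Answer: Rational(16, 17) ≈ 0.94118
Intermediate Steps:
Function('h')(p) = Mul(Rational(1, 2), Pow(p, -1), Add(3, p)) (Function('h')(p) = Mul(Add(p, 3), Pow(Add(p, p), -1)) = Mul(Add(3, p), Pow(Mul(2, p), -1)) = Mul(Add(3, p), Mul(Rational(1, 2), Pow(p, -1))) = Mul(Rational(1, 2), Pow(p, -1), Add(3, p)))
Function('L')(B) = Add(1, Pow(B, 2))
Pow(Function('L')(Function('h')(-2)), -1) = Pow(Add(1, Pow(Mul(Rational(1, 2), Pow(-2, -1), Add(3, -2)), 2)), -1) = Pow(Add(1, Pow(Mul(Rational(1, 2), Rational(-1, 2), 1), 2)), -1) = Pow(Add(1, Pow(Rational(-1, 4), 2)), -1) = Pow(Add(1, Rational(1, 16)), -1) = Pow(Rational(17, 16), -1) = Rational(16, 17)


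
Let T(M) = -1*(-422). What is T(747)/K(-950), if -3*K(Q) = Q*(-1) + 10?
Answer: -211/160 ≈ -1.3188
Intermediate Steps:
K(Q) = -10/3 + Q/3 (K(Q) = -(Q*(-1) + 10)/3 = -(-Q + 10)/3 = -(10 - Q)/3 = -10/3 + Q/3)
T(M) = 422
T(747)/K(-950) = 422/(-10/3 + (⅓)*(-950)) = 422/(-10/3 - 950/3) = 422/(-320) = 422*(-1/320) = -211/160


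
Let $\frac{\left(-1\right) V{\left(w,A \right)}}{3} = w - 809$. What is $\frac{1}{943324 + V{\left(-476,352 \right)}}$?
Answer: $\frac{1}{947179} \approx 1.0558 \cdot 10^{-6}$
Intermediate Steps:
$V{\left(w,A \right)} = 2427 - 3 w$ ($V{\left(w,A \right)} = - 3 \left(w - 809\right) = - 3 \left(-809 + w\right) = 2427 - 3 w$)
$\frac{1}{943324 + V{\left(-476,352 \right)}} = \frac{1}{943324 + \left(2427 - -1428\right)} = \frac{1}{943324 + \left(2427 + 1428\right)} = \frac{1}{943324 + 3855} = \frac{1}{947179}$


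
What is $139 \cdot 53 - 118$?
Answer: $7249$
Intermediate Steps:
$139 \cdot 53 - 118 = 7367 - 118 = 7249$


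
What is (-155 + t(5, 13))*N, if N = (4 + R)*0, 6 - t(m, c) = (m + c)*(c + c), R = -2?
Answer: 0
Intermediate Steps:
t(m, c) = 6 - 2*c*(c + m) (t(m, c) = 6 - (m + c)*(c + c) = 6 - (c + m)*2*c = 6 - 2*c*(c + m))
N = 0 (N = (4 - 2)*0 = 2*0 = 0)
(-155 + t(5, 13))*N = (-155 + (6 - 2*13² - 2*13*5))*0 = (-155 + (6 - 2*169 - 130))*0 = (-155 + (6 - 338 - 130))*0 = (-155 - 462)*0 = -617*0 = 0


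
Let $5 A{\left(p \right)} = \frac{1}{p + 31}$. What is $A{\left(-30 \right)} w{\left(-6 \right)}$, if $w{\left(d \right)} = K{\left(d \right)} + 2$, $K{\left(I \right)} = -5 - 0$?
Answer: $- \frac{3}{5} \approx -0.6$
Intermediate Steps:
$K{\left(I \right)} = -5$ ($K{\left(I \right)} = -5 + 0 = -5$)
$A{\left(p \right)} = \frac{1}{5 \left(31 + p\right)}$ ($A{\left(p \right)} = \frac{1}{5 \left(p + 31\right)} = \frac{1}{5 \left(31 + p\right)}$)
$w{\left(d \right)} = -3$ ($w{\left(d \right)} = -5 + 2 = -3$)
$A{\left(-30 \right)} w{\left(-6 \right)} = \frac{1}{5 \left(31 - 30\right)} \left(-3\right) = \frac{1}{5 \cdot 1} \left(-3\right) = \frac{1}{5} \cdot 1 \left(-3\right) = \frac{1}{5} \left(-3\right) = - \frac{3}{5}$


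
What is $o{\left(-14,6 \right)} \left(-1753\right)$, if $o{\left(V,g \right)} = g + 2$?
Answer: $-14024$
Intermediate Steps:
$o{\left(V,g \right)} = 2 + g$
$o{\left(-14,6 \right)} \left(-1753\right) = \left(2 + 6\right) \left(-1753\right) = 8 \left(-1753\right) = -14024$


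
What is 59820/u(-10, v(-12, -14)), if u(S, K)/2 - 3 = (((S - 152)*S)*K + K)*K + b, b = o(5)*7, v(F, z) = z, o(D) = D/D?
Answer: 14955/158863 ≈ 0.094138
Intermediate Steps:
o(D) = 1
b = 7 (b = 1*7 = 7)
u(S, K) = 20 + 2*K*(K + K*S*(-152 + S)) (u(S, K) = 6 + 2*((((S - 152)*S)*K + K)*K + 7) = 6 + 2*((((-152 + S)*S)*K + K)*K + 7) = 6 + 2*(((S*(-152 + S))*K + K)*K + 7) = 6 + 2*((K*S*(-152 + S) + K)*K + 7) = 6 + 2*((K + K*S*(-152 + S))*K + 7) = 6 + 2*(K*(K + K*S*(-152 + S)) + 7) = 6 + 2*(7 + K*(K + K*S*(-152 + S))) = 6 + (14 + 2*K*(K + K*S*(-152 + S))) = 20 + 2*K*(K + K*S*(-152 + S)))
59820/u(-10, v(-12, -14)) = 59820/(20 + 2*(-14)**2 - 304*(-10)*(-14)**2 + 2*(-14)**2*(-10)**2) = 59820/(20 + 2*196 - 304*(-10)*196 + 2*196*100) = 59820/(20 + 392 + 595840 + 39200) = 59820/635452 = 59820*(1/635452) = 14955/158863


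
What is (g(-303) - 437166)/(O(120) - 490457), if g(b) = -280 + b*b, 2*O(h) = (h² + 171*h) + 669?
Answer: 691274/945325 ≈ 0.73126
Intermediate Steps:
O(h) = 669/2 + h²/2 + 171*h/2 (O(h) = ((h² + 171*h) + 669)/2 = (669 + h² + 171*h)/2 = 669/2 + h²/2 + 171*h/2)
g(b) = -280 + b²
(g(-303) - 437166)/(O(120) - 490457) = ((-280 + (-303)²) - 437166)/((669/2 + (½)*120² + (171/2)*120) - 490457) = ((-280 + 91809) - 437166)/((669/2 + (½)*14400 + 10260) - 490457) = (91529 - 437166)/((669/2 + 7200 + 10260) - 490457) = -345637/(35589/2 - 490457) = -345637/(-945325/2) = -345637*(-2/945325) = 691274/945325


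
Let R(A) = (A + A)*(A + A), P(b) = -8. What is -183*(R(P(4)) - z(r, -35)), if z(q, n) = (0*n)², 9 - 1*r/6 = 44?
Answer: -46848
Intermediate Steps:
r = -210 (r = 54 - 6*44 = 54 - 264 = -210)
R(A) = 4*A² (R(A) = (2*A)*(2*A) = 4*A²)
z(q, n) = 0 (z(q, n) = 0² = 0)
-183*(R(P(4)) - z(r, -35)) = -183*(4*(-8)² - 1*0) = -183*(4*64 + 0) = -183*(256 + 0) = -183*256 = -46848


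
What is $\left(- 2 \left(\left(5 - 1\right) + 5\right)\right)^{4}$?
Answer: $104976$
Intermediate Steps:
$\left(- 2 \left(\left(5 - 1\right) + 5\right)\right)^{4} = \left(- 2 \left(4 + 5\right)\right)^{4} = \left(\left(-2\right) 9\right)^{4} = \left(-18\right)^{4} = 104976$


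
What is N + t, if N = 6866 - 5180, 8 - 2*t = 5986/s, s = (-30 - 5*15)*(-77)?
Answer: 13660657/8085 ≈ 1689.6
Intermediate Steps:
s = 8085 (s = (-30 - 75)*(-77) = -105*(-77) = 8085)
t = 29347/8085 (t = 4 - 2993/8085 = 29347/8085 ≈ 3.6298)
N = 1686
N + t = 1686 + 29347/8085 = 13660657/8085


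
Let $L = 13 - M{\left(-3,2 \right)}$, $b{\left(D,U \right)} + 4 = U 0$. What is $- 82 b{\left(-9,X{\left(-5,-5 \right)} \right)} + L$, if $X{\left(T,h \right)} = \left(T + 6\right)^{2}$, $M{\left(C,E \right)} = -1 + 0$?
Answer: $342$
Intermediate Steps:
$M{\left(C,E \right)} = -1$
$X{\left(T,h \right)} = \left(6 + T\right)^{2}$
$b{\left(D,U \right)} = -4$ ($b{\left(D,U \right)} = -4 + U 0 = -4 + 0 = -4$)
$L = 14$ ($L = 13 - -1 = 13 + 1 = 14$)
$- 82 b{\left(-9,X{\left(-5,-5 \right)} \right)} + L = \left(-82\right) \left(-4\right) + 14 = 328 + 14 = 342$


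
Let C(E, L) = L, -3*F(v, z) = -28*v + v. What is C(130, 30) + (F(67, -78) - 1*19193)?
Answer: -18560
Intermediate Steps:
F(v, z) = 9*v (F(v, z) = -(-28*v + v)/3 = -(-9)*v = 9*v)
C(130, 30) + (F(67, -78) - 1*19193) = 30 + (9*67 - 1*19193) = 30 + (603 - 19193) = 30 - 18590 = -18560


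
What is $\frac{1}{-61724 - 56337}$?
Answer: $- \frac{1}{118061} \approx -8.4702 \cdot 10^{-6}$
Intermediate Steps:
$\frac{1}{-61724 - 56337} = \frac{1}{-118061} = - \frac{1}{118061}$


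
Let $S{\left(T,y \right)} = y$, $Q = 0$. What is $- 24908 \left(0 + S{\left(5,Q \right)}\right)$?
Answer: $0$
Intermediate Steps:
$- 24908 \left(0 + S{\left(5,Q \right)}\right) = - 24908 \left(0 + 0\right) = \left(-24908\right) 0 = 0$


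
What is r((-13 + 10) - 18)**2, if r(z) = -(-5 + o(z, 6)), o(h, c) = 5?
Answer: 0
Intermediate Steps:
r(z) = 0 (r(z) = -(-5 + 5) = -1*0 = 0)
r((-13 + 10) - 18)**2 = 0**2 = 0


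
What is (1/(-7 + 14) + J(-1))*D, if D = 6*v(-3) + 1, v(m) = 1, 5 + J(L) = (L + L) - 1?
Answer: -55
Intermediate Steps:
J(L) = -6 + 2*L (J(L) = -5 + ((L + L) - 1) = -5 + (2*L - 1) = -5 + (-1 + 2*L) = -6 + 2*L)
D = 7 (D = 6*1 + 1 = 6 + 1 = 7)
(1/(-7 + 14) + J(-1))*D = (1/(-7 + 14) + (-6 + 2*(-1)))*7 = (1/7 + (-6 - 2))*7 = (1/7 - 8)*7 = -55/7*7 = -55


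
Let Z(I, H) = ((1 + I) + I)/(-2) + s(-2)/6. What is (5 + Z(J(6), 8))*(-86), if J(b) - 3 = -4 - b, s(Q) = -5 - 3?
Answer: -2623/3 ≈ -874.33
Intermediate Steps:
s(Q) = -8
J(b) = -1 - b (J(b) = 3 + (-4 - b) = -1 - b)
Z(I, H) = -11/6 - I (Z(I, H) = ((1 + I) + I)/(-2) - 8/6 = (1 + 2*I)*(-½) - 8*⅙ = (-½ - I) - 4/3 = -11/6 - I)
(5 + Z(J(6), 8))*(-86) = (5 + (-11/6 - (-1 - 1*6)))*(-86) = (5 + (-11/6 - (-1 - 6)))*(-86) = (5 + (-11/6 - 1*(-7)))*(-86) = (5 + (-11/6 + 7))*(-86) = (5 + 31/6)*(-86) = (61/6)*(-86) = -2623/3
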